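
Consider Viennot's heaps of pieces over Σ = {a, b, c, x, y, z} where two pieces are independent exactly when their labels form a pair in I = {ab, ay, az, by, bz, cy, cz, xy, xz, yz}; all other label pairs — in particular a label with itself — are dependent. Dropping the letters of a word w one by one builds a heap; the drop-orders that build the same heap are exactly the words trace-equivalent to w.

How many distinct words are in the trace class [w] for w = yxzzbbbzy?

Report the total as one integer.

drop 0:y onto floor
drop 1:x onto floor
drop 2:z onto floor
drop 3:z onto {2:z}
drop 4:b onto {1:x}
drop 5:b onto {4:b}
drop 6:b onto {5:b}
drop 7:z onto {3:z}
drop 8:y onto {0:y}
ground layer = {0:y, 1:x, 2:z}
drop-orders for the pieces not yet dropped (sum over which currently-grounded one goes next):
  1 to go: {6} 1  {7} 1  {8} 1
  2 to go: {0,8} 1  {3,7} 1  {5,6} 1  {6,7} 2  {6,8} 2  {7,8} 2
  3 to go: {0,6,8} 3  {0,7,8} 3  {2,3,7} 1  {3,6,7} 3  {3,7,8} 3  {4,5,6} 1  {5,6,7} 3  {5,6,8} 3  {6,7,8} 6
  4 to go: {0,3,7,8} 6  {0,5,6,8} 6  {0,6,7,8} 12  {1,4,5,6} 1  {2,3,6,7} 4  {2,3,7,8} 4  {3,5,6,7} 6  {3,6,7,8} 12  {4,5,6,7} 4  {4,5,6,8} 4  {5,6,7,8} 12
  5 to go: {0,2,3,7,8} 10  {0,3,6,7,8} 30  {0,4,5,6,8} 10  {0,5,6,7,8} 30  {1,4,5,6,7} 5  {1,4,5,6,8} 5  {2,3,5,6,7} 10  {2,3,6,7,8} 20  {3,4,5,6,7} 10  {3,5,6,7,8} 30  {4,5,6,7,8} 20
  6 to go: {0,1,4,5,6,8} 15  {0,2,3,6,7,8} 60  {0,3,5,6,7,8} 90  {0,4,5,6,7,8} 60  {1,3,4,5,6,7} 15  {1,4,5,6,7,8} 30  {2,3,4,5,6,7} 20  {2,3,5,6,7,8} 60  {3,4,5,6,7,8} 60
  7 to go: {0,1,4,5,6,7,8} 105  {0,2,3,5,6,7,8} 210  {0,3,4,5,6,7,8} 210  {1,2,3,4,5,6,7} 35  {1,3,4,5,6,7,8} 105  {2,3,4,5,6,7,8} 140
  if 0:y drops first: 280 orders
  if 1:x drops first: 560 orders
  if 2:z drops first: 420 orders
heap linearizations: 1260

1260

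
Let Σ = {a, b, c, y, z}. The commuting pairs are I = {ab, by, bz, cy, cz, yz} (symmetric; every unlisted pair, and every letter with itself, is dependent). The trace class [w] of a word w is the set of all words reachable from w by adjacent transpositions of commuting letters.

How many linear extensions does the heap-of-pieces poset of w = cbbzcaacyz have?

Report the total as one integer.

drop 0:c onto floor
drop 1:b onto {0:c}
drop 2:b onto {1:b}
drop 3:z onto floor
drop 4:c onto {2:b}
drop 5:a onto {3:z, 4:c}
drop 6:a onto {5:a}
drop 7:c onto {6:a}
drop 8:y onto {6:a}
drop 9:z onto {6:a}
ground layer = {0:c, 3:z}
drop-orders for the pieces not yet dropped (sum over which currently-grounded one goes next):
  1 to go: {7} 1  {8} 1  {9} 1
  2 to go: {7,8} 2  {7,9} 2  {8,9} 2
  3 to go: {7,8,9} 6
  4 to go: {6,7,8,9} 6
  5 to go: {5,6,7,8,9} 6
  6 to go: {3,5,6,7,8,9} 6  {4,5,6,7,8,9} 6
  7 to go: {2,4,5,6,7,8,9} 6  {3,4,5,6,7,8,9} 12
  8 to go: {1,2,4,5,6,7,8,9} 6  {2,3,4,5,6,7,8,9} 18
  if 0:c drops first: 24 orders
  if 3:z drops first: 6 orders
heap linearizations: 30

30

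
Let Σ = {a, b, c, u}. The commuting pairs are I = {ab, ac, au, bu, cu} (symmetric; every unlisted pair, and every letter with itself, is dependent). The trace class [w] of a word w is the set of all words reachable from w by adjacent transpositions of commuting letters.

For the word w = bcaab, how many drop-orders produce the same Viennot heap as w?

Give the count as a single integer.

#0=b has no predecessor
#1=c depends on [0:b]
#2=a has no predecessor
#3=a depends on [2:a]
#4=b depends on [1:c]
sources: [0:b, 2:a]
N(rest) = Σ N(rest − s) over sources s of rest; N(one piece) = 1:
  size 1 → [3]=1  [4]=1
  size 2 → [1,4]=1  [2,3]=1  [3,4]=2
  size 3 → [0,1,4]=1  [1,3,4]=3  [2,3,4]=3
  first=0(b) contributes 6
  first=2(a) contributes 4
|[w]| = 10

10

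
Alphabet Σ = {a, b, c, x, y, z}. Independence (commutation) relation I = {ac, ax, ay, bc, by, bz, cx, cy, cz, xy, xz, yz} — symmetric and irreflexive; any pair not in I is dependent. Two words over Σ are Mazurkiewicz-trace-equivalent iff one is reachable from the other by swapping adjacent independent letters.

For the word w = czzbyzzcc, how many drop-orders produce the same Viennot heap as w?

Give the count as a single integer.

0(c) covers ∅
1(z) covers ∅
2(z) covers 1:z
3(b) covers ∅
4(y) covers ∅
5(z) covers 2:z
6(z) covers 5:z
7(c) covers 0:c
8(c) covers 7:c
floor of heap: 0:c, 1:z, 3:b, 4:y
completions by unplaced set U, small U first (add the entries for U minus each lowest piece of U):
  |U|=1: {3}:1  {4}:1  {6}:1  {8}:1
  |U|=2: {3,4}:2  {3,6}:2  {3,8}:2  {4,6}:2  {4,8}:2  {5,6}:1  {6,8}:2  {7,8}:1
  |U|=3: {0,7,8}:1  {2,5,6}:1  {3,4,6}:6  {3,4,8}:6  {3,5,6}:3  {3,6,8}:6  {3,7,8}:3  {4,5,6}:3  {4,6,8}:6  {4,7,8}:3  {5,6,8}:3  {6,7,8}:3
  |U|=4: {0,3,7,8}:4  {0,4,7,8}:4  {0,6,7,8}:4  {1,2,5,6}:1  {2,3,5,6}:4  {2,4,5,6}:4  {2,5,6,8}:4  {3,4,5,6}:12  {3,4,6,8}:24  {3,4,7,8}:12  {3,5,6,8}:12  {3,6,7,8}:12  {4,5,6,8}:12  {4,6,7,8}:12  {5,6,7,8}:6
  |U|=5: {0,3,4,7,8}:20  {0,3,6,7,8}:20  {0,4,6,7,8}:20  {0,5,6,7,8}:10  {1,2,3,5,6}:5  {1,2,4,5,6}:5  {1,2,5,6,8}:5  {2,3,4,5,6}:20  {2,3,5,6,8}:20  {2,4,5,6,8}:20  {2,5,6,7,8}:10  {3,4,5,6,8}:60  {3,4,6,7,8}:60  {3,5,6,7,8}:30  {4,5,6,7,8}:30
  |U|=6: {0,2,5,6,7,8}:20  {0,3,4,6,7,8}:120  {0,3,5,6,7,8}:60  {0,4,5,6,7,8}:60  {1,2,3,4,5,6}:30  {1,2,3,5,6,8}:30  {1,2,4,5,6,8}:30  {1,2,5,6,7,8}:15  {2,3,4,5,6,8}:120  {2,3,5,6,7,8}:60  {2,4,5,6,7,8}:60  {3,4,5,6,7,8}:180
  |U|=7: {0,1,2,5,6,7,8}:35  {0,2,3,5,6,7,8}:140  {0,2,4,5,6,7,8}:140  {0,3,4,5,6,7,8}:420  {1,2,3,4,5,6,8}:210  {1,2,3,5,6,7,8}:105  {1,2,4,5,6,7,8}:105  {2,3,4,5,6,7,8}:420
  start at 0(c): 840
  start at 1(z): 1120
  start at 3(b): 280
  start at 4(y): 280
sum over floor = 2520

2520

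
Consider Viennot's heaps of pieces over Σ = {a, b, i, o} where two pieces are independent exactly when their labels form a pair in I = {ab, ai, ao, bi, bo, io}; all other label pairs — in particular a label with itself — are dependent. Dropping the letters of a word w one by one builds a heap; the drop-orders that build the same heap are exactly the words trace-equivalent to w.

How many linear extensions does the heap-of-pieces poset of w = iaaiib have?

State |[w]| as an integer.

piece 0:i — minimal
piece 1:a — minimal
piece 2:a rests on {1:a}
piece 3:i rests on {0:i}
piece 4:i rests on {3:i}
piece 5:b — minimal
minimal pieces: {0:i, 1:a, 5:b}
ways to finish when only these pieces remain (= sum over removing one remaining piece with nothing left below it):
  1 left: {2}→1  {4}→1  {5}→1
  2 left: {1,2}→1  {2,4}→2  {2,5}→2  {3,4}→1  {4,5}→2
  3 left: {0,3,4}→1  {1,2,4}→3  {1,2,5}→3  {2,3,4}→3  {2,4,5}→6  {3,4,5}→3
  4 left: {0,2,3,4}→4  {0,3,4,5}→4  {1,2,3,4}→6  {1,2,4,5}→12  {2,3,4,5}→12
  placing 0:i first → 30 extensions
  placing 1:a first → 20 extensions
  placing 5:b first → 10 extensions
total linear extensions = 60

60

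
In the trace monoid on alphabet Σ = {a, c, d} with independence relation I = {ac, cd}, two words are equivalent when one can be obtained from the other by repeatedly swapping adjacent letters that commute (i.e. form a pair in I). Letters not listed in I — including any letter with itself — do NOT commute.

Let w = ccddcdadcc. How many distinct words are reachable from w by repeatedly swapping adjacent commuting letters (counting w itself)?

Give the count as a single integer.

252

#0=c has no predecessor
#1=c depends on [0:c]
#2=d has no predecessor
#3=d depends on [2:d]
#4=c depends on [1:c]
#5=d depends on [3:d]
#6=a depends on [5:d]
#7=d depends on [6:a]
#8=c depends on [4:c]
#9=c depends on [8:c]
sources: [0:c, 2:d]
N(rest) = Σ N(rest − s) over sources s of rest; N(one piece) = 1:
  size 1 → [7]=1  [9]=1
  size 2 → [6,7]=1  [7,9]=2  [8,9]=1
  size 3 → [4,8,9]=1  [5,6,7]=1  [6,7,9]=3  [7,8,9]=3
  size 4 → [1,4,8,9]=1  [3,5,6,7]=1  [4,7,8,9]=4  [5,6,7,9]=4  [6,7,8,9]=6
  size 5 → [0,1,4,8,9]=1  [1,4,7,8,9]=5  [2,3,5,6,7]=1  [3,5,6,7,9]=5  [4,6,7,8,9]=10  [5,6,7,8,9]=10
  size 6 → [0,1,4,7,8,9]=6  [1,4,6,7,8,9]=15  [2,3,5,6,7,9]=6  [3,5,6,7,8,9]=15  [4,5,6,7,8,9]=20
  size 7 → [0,1,4,6,7,8,9]=21  [1,4,5,6,7,8,9]=35  [2,3,5,6,7,8,9]=21  [3,4,5,6,7,8,9]=35
  size 8 → [0,1,4,5,6,7,8,9]=56  [1,3,4,5,6,7,8,9]=70  [2,3,4,5,6,7,8,9]=56
  first=0(c) contributes 126
  first=2(d) contributes 126
|[w]| = 252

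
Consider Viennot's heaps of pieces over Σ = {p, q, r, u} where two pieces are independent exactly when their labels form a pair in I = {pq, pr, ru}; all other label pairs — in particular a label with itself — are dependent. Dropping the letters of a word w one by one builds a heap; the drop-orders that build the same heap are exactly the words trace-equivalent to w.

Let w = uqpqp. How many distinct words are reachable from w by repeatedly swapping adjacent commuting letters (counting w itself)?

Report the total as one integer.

0(u) covers ∅
1(q) covers 0:u
2(p) covers 0:u
3(q) covers 1:q
4(p) covers 2:p
floor of heap: 0:u
completions by unplaced set U, small U first (add the entries for U minus each lowest piece of U):
  |U|=1: {3}:1  {4}:1
  |U|=2: {1,3}:1  {2,4}:1  {3,4}:2
  |U|=3: {1,3,4}:3  {2,3,4}:3
  start at 0(u): 6

6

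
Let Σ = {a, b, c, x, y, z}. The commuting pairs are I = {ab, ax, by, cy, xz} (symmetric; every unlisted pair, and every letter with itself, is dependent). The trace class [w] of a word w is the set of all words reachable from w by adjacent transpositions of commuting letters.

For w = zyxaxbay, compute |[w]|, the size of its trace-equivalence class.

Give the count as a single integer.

#0=z has no predecessor
#1=y depends on [0:z]
#2=x depends on [1:y]
#3=a depends on [1:y]
#4=x depends on [2:x]
#5=b depends on [4:x]
#6=a depends on [3:a]
#7=y depends on [4:x, 6:a]
sources: [0:z]
N(rest) = Σ N(rest − s) over sources s of rest; N(one piece) = 1:
  size 1 → [5]=1  [7]=1
  size 2 → [5,7]=2  [6,7]=1
  size 3 → [3,6,7]=1  [4,5,7]=2  [5,6,7]=3
  size 4 → [2,4,5,7]=2  [3,5,6,7]=4  [4,5,6,7]=5
  size 5 → [2,4,5,6,7]=7  [3,4,5,6,7]=9
  size 6 → [2,3,4,5,6,7]=16
  first=0(z) contributes 16

16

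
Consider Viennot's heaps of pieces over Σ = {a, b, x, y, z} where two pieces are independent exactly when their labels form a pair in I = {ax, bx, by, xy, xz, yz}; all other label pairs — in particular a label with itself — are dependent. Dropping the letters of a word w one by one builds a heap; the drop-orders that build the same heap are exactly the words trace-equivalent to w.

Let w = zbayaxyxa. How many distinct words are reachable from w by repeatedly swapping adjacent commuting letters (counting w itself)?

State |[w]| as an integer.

#0=z has no predecessor
#1=b depends on [0:z]
#2=a depends on [1:b]
#3=y depends on [2:a]
#4=a depends on [3:y]
#5=x has no predecessor
#6=y depends on [4:a]
#7=x depends on [5:x]
#8=a depends on [6:y]
sources: [0:z, 5:x]
N(rest) = Σ N(rest − s) over sources s of rest; N(one piece) = 1:
  size 1 → [7]=1  [8]=1
  size 2 → [5,7]=1  [6,8]=1  [7,8]=2
  size 3 → [4,6,8]=1  [5,7,8]=3  [6,7,8]=3
  size 4 → [3,4,6,8]=1  [4,6,7,8]=4  [5,6,7,8]=6
  size 5 → [2,3,4,6,8]=1  [3,4,6,7,8]=5  [4,5,6,7,8]=10
  size 6 → [1,2,3,4,6,8]=1  [2,3,4,6,7,8]=6  [3,4,5,6,7,8]=15
  size 7 → [0,1,2,3,4,6,8]=1  [1,2,3,4,6,7,8]=7  [2,3,4,5,6,7,8]=21
  first=0(z) contributes 28
  first=5(x) contributes 8
|[w]| = 36

36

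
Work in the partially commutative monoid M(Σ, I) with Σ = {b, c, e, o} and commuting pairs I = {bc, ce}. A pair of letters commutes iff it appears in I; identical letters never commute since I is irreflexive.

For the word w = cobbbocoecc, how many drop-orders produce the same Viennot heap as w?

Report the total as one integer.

3

piece 0:c — minimal
piece 1:o rests on {0:c}
piece 2:b rests on {1:o}
piece 3:b rests on {2:b}
piece 4:b rests on {3:b}
piece 5:o rests on {4:b}
piece 6:c rests on {5:o}
piece 7:o rests on {6:c}
piece 8:e rests on {7:o}
piece 9:c rests on {7:o}
piece 10:c rests on {9:c}
minimal pieces: {0:c}
ways to finish when only these pieces remain (= sum over removing one remaining piece with nothing left below it):
  1 left: {8}→1  {10}→1
  2 left: {8,10}→2  {9,10}→1
  3 left: {8,9,10}→3
  4 left: {7,8,9,10}→3
  5 left: {6,7,8,9,10}→3
  6 left: {5,6,7,8,9,10}→3
  7 left: {4,5,6,7,8,9,10}→3
  8 left: {3,4,5,6,7,8,9,10}→3
  9 left: {2,3,4,5,6,7,8,9,10}→3
  placing 0:c first → 3 extensions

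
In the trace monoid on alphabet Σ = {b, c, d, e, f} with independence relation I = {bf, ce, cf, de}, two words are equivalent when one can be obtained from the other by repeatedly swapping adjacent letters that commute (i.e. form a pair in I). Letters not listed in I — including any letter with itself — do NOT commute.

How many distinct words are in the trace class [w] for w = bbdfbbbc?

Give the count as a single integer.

piece 0:b — minimal
piece 1:b rests on {0:b}
piece 2:d rests on {1:b}
piece 3:f rests on {2:d}
piece 4:b rests on {2:d}
piece 5:b rests on {4:b}
piece 6:b rests on {5:b}
piece 7:c rests on {6:b}
minimal pieces: {0:b}
ways to finish when only these pieces remain (= sum over removing one remaining piece with nothing left below it):
  1 left: {3}→1  {7}→1
  2 left: {3,7}→2  {6,7}→1
  3 left: {3,6,7}→3  {5,6,7}→1
  4 left: {3,5,6,7}→4  {4,5,6,7}→1
  5 left: {3,4,5,6,7}→5
  6 left: {2,3,4,5,6,7}→5
  placing 0:b first → 5 extensions

5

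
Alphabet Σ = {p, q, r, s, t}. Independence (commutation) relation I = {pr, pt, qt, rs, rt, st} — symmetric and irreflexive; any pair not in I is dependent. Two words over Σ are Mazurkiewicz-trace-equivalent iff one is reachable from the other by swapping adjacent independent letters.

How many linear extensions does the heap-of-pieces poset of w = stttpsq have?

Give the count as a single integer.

35

drop 0:s onto floor
drop 1:t onto floor
drop 2:t onto {1:t}
drop 3:t onto {2:t}
drop 4:p onto {0:s}
drop 5:s onto {4:p}
drop 6:q onto {5:s}
ground layer = {0:s, 1:t}
drop-orders for the pieces not yet dropped (sum over which currently-grounded one goes next):
  1 to go: {3} 1  {6} 1
  2 to go: {2,3} 1  {3,6} 2  {5,6} 1
  3 to go: {1,2,3} 1  {2,3,6} 3  {3,5,6} 3  {4,5,6} 1
  4 to go: {0,4,5,6} 1  {1,2,3,6} 4  {2,3,5,6} 6  {3,4,5,6} 4
  5 to go: {0,3,4,5,6} 5  {1,2,3,5,6} 10  {2,3,4,5,6} 10
  if 0:s drops first: 20 orders
  if 1:t drops first: 15 orders
heap linearizations: 35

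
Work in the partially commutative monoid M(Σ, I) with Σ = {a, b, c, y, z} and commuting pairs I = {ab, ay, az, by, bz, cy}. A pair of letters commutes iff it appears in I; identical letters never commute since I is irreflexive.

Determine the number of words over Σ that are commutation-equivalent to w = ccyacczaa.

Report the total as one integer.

0(c) covers ∅
1(c) covers 0:c
2(y) covers ∅
3(a) covers 1:c
4(c) covers 3:a
5(c) covers 4:c
6(z) covers 2:y, 5:c
7(a) covers 5:c
8(a) covers 7:a
floor of heap: 0:c, 2:y
completions by unplaced set U, small U first (add the entries for U minus each lowest piece of U):
  |U|=1: {6}:1  {8}:1
  |U|=2: {2,6}:1  {6,8}:2  {7,8}:1
  |U|=3: {2,6,8}:3  {6,7,8}:3
  |U|=4: {2,6,7,8}:6  {5,6,7,8}:3
  |U|=5: {2,5,6,7,8}:9  {4,5,6,7,8}:3
  |U|=6: {2,4,5,6,7,8}:12  {3,4,5,6,7,8}:3
  |U|=7: {1,3,4,5,6,7,8}:3  {2,3,4,5,6,7,8}:15
  start at 0(c): 18
  start at 2(y): 3
sum over floor = 21

21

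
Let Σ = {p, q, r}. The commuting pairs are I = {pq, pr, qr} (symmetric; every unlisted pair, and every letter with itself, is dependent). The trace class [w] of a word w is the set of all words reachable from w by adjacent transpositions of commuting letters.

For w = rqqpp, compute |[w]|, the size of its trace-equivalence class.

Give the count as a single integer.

drop 0:r onto floor
drop 1:q onto floor
drop 2:q onto {1:q}
drop 3:p onto floor
drop 4:p onto {3:p}
ground layer = {0:r, 1:q, 3:p}
drop-orders for the pieces not yet dropped (sum over which currently-grounded one goes next):
  1 to go: {0} 1  {2} 1  {4} 1
  2 to go: {0,2} 2  {0,4} 2  {1,2} 1  {2,4} 2  {3,4} 1
  3 to go: {0,1,2} 3  {0,2,4} 6  {0,3,4} 3  {1,2,4} 3  {2,3,4} 3
  if 0:r drops first: 6 orders
  if 1:q drops first: 12 orders
  if 3:p drops first: 12 orders
heap linearizations: 30

30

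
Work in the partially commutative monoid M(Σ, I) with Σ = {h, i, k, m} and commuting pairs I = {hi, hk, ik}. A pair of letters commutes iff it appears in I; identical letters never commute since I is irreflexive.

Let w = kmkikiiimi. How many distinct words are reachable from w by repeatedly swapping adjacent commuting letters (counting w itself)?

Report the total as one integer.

piece 0:k — minimal
piece 1:m rests on {0:k}
piece 2:k rests on {1:m}
piece 3:i rests on {1:m}
piece 4:k rests on {2:k}
piece 5:i rests on {3:i}
piece 6:i rests on {5:i}
piece 7:i rests on {6:i}
piece 8:m rests on {4:k, 7:i}
piece 9:i rests on {8:m}
minimal pieces: {0:k}
ways to finish when only these pieces remain (= sum over removing one remaining piece with nothing left below it):
  1 left: {9}→1
  2 left: {8,9}→1
  3 left: {4,8,9}→1  {7,8,9}→1
  4 left: {2,4,8,9}→1  {4,7,8,9}→2  {6,7,8,9}→1
  5 left: {2,4,7,8,9}→3  {4,6,7,8,9}→3  {5,6,7,8,9}→1
  6 left: {2,4,6,7,8,9}→6  {3,5,6,7,8,9}→1  {4,5,6,7,8,9}→4
  7 left: {2,4,5,6,7,8,9}→10  {3,4,5,6,7,8,9}→5
  8 left: {2,3,4,5,6,7,8,9}→15
  placing 0:k first → 15 extensions

15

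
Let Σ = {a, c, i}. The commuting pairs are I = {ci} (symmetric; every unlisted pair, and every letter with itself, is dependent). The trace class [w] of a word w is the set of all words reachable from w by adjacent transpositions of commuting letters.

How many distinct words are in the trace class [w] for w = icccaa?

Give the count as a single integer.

drop 0:i onto floor
drop 1:c onto floor
drop 2:c onto {1:c}
drop 3:c onto {2:c}
drop 4:a onto {0:i, 3:c}
drop 5:a onto {4:a}
ground layer = {0:i, 1:c}
drop-orders for the pieces not yet dropped (sum over which currently-grounded one goes next):
  1 to go: {5} 1
  2 to go: {4,5} 1
  3 to go: {0,4,5} 1  {3,4,5} 1
  4 to go: {0,3,4,5} 2  {2,3,4,5} 1
  if 0:i drops first: 1 orders
  if 1:c drops first: 3 orders
heap linearizations: 4

4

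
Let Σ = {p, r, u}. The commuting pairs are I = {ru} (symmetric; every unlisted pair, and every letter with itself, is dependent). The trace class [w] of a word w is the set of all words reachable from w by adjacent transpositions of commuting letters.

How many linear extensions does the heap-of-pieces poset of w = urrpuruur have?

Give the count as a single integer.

30

drop 0:u onto floor
drop 1:r onto floor
drop 2:r onto {1:r}
drop 3:p onto {0:u, 2:r}
drop 4:u onto {3:p}
drop 5:r onto {3:p}
drop 6:u onto {4:u}
drop 7:u onto {6:u}
drop 8:r onto {5:r}
ground layer = {0:u, 1:r}
drop-orders for the pieces not yet dropped (sum over which currently-grounded one goes next):
  1 to go: {7} 1  {8} 1
  2 to go: {5,8} 1  {6,7} 1  {7,8} 2
  3 to go: {4,6,7} 1  {5,7,8} 3  {6,7,8} 3
  4 to go: {4,6,7,8} 4  {5,6,7,8} 6
  5 to go: {4,5,6,7,8} 10
  6 to go: {3,4,5,6,7,8} 10
  7 to go: {0,3,4,5,6,7,8} 10  {2,3,4,5,6,7,8} 10
  if 0:u drops first: 10 orders
  if 1:r drops first: 20 orders
heap linearizations: 30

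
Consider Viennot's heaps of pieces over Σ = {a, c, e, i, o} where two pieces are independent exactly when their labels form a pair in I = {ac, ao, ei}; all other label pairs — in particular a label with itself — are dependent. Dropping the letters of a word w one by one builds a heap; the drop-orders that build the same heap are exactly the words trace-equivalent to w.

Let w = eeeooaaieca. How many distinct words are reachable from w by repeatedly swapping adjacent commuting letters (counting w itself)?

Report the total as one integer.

piece 0:e — minimal
piece 1:e rests on {0:e}
piece 2:e rests on {1:e}
piece 3:o rests on {2:e}
piece 4:o rests on {3:o}
piece 5:a rests on {2:e}
piece 6:a rests on {5:a}
piece 7:i rests on {4:o, 6:a}
piece 8:e rests on {4:o, 6:a}
piece 9:c rests on {7:i, 8:e}
piece 10:a rests on {7:i, 8:e}
minimal pieces: {0:e}
ways to finish when only these pieces remain (= sum over removing one remaining piece with nothing left below it):
  1 left: {9}→1  {10}→1
  2 left: {9,10}→2
  3 left: {7,9,10}→2  {8,9,10}→2
  4 left: {7,8,9,10}→4
  5 left: {4,7,8,9,10}→4  {6,7,8,9,10}→4
  6 left: {3,4,7,8,9,10}→4  {4,6,7,8,9,10}→8  {5,6,7,8,9,10}→4
  7 left: {3,4,6,7,8,9,10}→12  {4,5,6,7,8,9,10}→12
  8 left: {3,4,5,6,7,8,9,10}→24
  9 left: {2,3,4,5,6,7,8,9,10}→24
  placing 0:e first → 24 extensions

24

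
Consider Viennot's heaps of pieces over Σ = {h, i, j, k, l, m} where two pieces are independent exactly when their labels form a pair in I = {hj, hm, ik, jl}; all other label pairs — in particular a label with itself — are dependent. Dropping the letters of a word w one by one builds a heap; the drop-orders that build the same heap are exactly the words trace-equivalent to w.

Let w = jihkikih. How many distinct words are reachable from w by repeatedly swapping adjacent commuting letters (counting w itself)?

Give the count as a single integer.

6

drop 0:j onto floor
drop 1:i onto {0:j}
drop 2:h onto {1:i}
drop 3:k onto {2:h}
drop 4:i onto {2:h}
drop 5:k onto {3:k}
drop 6:i onto {4:i}
drop 7:h onto {5:k, 6:i}
ground layer = {0:j}
drop-orders for the pieces not yet dropped (sum over which currently-grounded one goes next):
  1 to go: {7} 1
  2 to go: {5,7} 1  {6,7} 1
  3 to go: {3,5,7} 1  {4,6,7} 1  {5,6,7} 2
  4 to go: {3,5,6,7} 3  {4,5,6,7} 3
  5 to go: {3,4,5,6,7} 6
  6 to go: {2,3,4,5,6,7} 6
  if 0:j drops first: 6 orders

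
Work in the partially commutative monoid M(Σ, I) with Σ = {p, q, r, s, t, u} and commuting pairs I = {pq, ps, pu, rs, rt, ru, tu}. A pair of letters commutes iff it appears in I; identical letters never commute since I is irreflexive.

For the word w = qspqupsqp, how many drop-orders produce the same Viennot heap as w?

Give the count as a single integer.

piece 0:q — minimal
piece 1:s rests on {0:q}
piece 2:p — minimal
piece 3:q rests on {1:s}
piece 4:u rests on {3:q}
piece 5:p rests on {2:p}
piece 6:s rests on {4:u}
piece 7:q rests on {6:s}
piece 8:p rests on {5:p}
minimal pieces: {0:q, 2:p}
ways to finish when only these pieces remain (= sum over removing one remaining piece with nothing left below it):
  1 left: {7}→1  {8}→1
  2 left: {5,8}→1  {6,7}→1  {7,8}→2
  3 left: {2,5,8}→1  {4,6,7}→1  {5,7,8}→3  {6,7,8}→3
  4 left: {2,5,7,8}→4  {3,4,6,7}→1  {4,6,7,8}→4  {5,6,7,8}→6
  5 left: {1,3,4,6,7}→1  {2,5,6,7,8}→10  {3,4,6,7,8}→5  {4,5,6,7,8}→10
  6 left: {0,1,3,4,6,7}→1  {1,3,4,6,7,8}→6  {2,4,5,6,7,8}→20  {3,4,5,6,7,8}→15
  7 left: {0,1,3,4,6,7,8}→7  {1,3,4,5,6,7,8}→21  {2,3,4,5,6,7,8}→35
  placing 0:q first → 56 extensions
  placing 2:p first → 28 extensions
total linear extensions = 84

84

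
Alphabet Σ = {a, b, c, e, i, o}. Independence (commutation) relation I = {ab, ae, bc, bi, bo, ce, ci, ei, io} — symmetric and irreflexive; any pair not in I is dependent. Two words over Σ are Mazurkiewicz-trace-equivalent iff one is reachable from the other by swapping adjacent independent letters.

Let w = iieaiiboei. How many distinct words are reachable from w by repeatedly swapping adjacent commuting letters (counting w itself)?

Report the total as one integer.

250

drop 0:i onto floor
drop 1:i onto {0:i}
drop 2:e onto floor
drop 3:a onto {1:i}
drop 4:i onto {3:a}
drop 5:i onto {4:i}
drop 6:b onto {2:e}
drop 7:o onto {2:e, 3:a}
drop 8:e onto {6:b, 7:o}
drop 9:i onto {5:i}
ground layer = {0:i, 2:e}
drop-orders for the pieces not yet dropped (sum over which currently-grounded one goes next):
  1 to go: {8} 1  {9} 1
  2 to go: {5,9} 1  {6,8} 1  {7,8} 1  {8,9} 2
  3 to go: {4,5,9} 1  {5,8,9} 3  {6,7,8} 2  {6,8,9} 3  {7,8,9} 3
  4 to go: {2,6,7,8} 2  {4,5,8,9} 4  {5,6,8,9} 6  {5,7,8,9} 6  {6,7,8,9} 8
  5 to go: {2,6,7,8,9} 10  {4,5,6,8,9} 10  {4,5,7,8,9} 10  {5,6,7,8,9} 20
  6 to go: {2,5,6,7,8,9} 30  {3,4,5,7,8,9} 10  {4,5,6,7,8,9} 40
  7 to go: {1,3,4,5,7,8,9} 10  {2,4,5,6,7,8,9} 70  {3,4,5,6,7,8,9} 50
  8 to go: {0,1,3,4,5,7,8,9} 10  {1,3,4,5,6,7,8,9} 60  {2,3,4,5,6,7,8,9} 120
  if 0:i drops first: 180 orders
  if 2:e drops first: 70 orders
heap linearizations: 250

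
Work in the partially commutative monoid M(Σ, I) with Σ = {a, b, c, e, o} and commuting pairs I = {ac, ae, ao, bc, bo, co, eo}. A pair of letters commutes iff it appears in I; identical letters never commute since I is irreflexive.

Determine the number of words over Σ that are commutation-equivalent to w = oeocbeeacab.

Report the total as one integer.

0(o) covers ∅
1(e) covers ∅
2(o) covers 0:o
3(c) covers 1:e
4(b) covers 1:e
5(e) covers 3:c, 4:b
6(e) covers 5:e
7(a) covers 4:b
8(c) covers 6:e
9(a) covers 7:a
10(b) covers 6:e, 9:a
floor of heap: 0:o, 1:e
completions by unplaced set U, small U first (add the entries for U minus each lowest piece of U):
  |U|=1: {2}:1  {8}:1  {10}:1
  |U|=2: {0,2}:1  {2,8}:2  {2,10}:2  {8,10}:2  {9,10}:1
  |U|=3: {0,2,8}:3  {0,2,10}:3  {2,8,10}:6  {2,9,10}:3  {6,8,10}:2  {7,9,10}:1  {8,9,10}:3
  |U|=4: {0,2,8,10}:12  {0,2,9,10}:6  {2,6,8,10}:8  {2,7,9,10}:4  {2,8,9,10}:12  {5,6,8,10}:2  {6,8,9,10}:5  {7,8,9,10}:4
  |U|=5: {0,2,6,8,10}:20  {0,2,7,9,10}:10  {0,2,8,9,10}:30  {2,5,6,8,10}:10  {2,6,8,9,10}:25  {2,7,8,9,10}:20  {3,5,6,8,10}:2  {5,6,8,9,10}:7  {6,7,8,9,10}:9
  |U|=6: {0,2,5,6,8,10}:30  {0,2,6,8,9,10}:75  {0,2,7,8,9,10}:60  {2,3,5,6,8,10}:12  {2,5,6,8,9,10}:42  {2,6,7,8,9,10}:54  {3,5,6,8,9,10}:9  {5,6,7,8,9,10}:16
  |U|=7: {0,2,3,5,6,8,10}:42  {0,2,5,6,8,9,10}:147  {0,2,6,7,8,9,10}:189  {2,3,5,6,8,9,10}:63  {2,5,6,7,8,9,10}:112  {3,5,6,7,8,9,10}:25  {4,5,6,7,8,9,10}:16
  |U|=8: {0,2,3,5,6,8,9,10}:252  {0,2,5,6,7,8,9,10}:448  {2,3,5,6,7,8,9,10}:200  {2,4,5,6,7,8,9,10}:128  {3,4,5,6,7,8,9,10}:41
  |U|=9: {0,2,3,5,6,7,8,9,10}:900  {0,2,4,5,6,7,8,9,10}:576  {1,3,4,5,6,7,8,9,10}:41  {2,3,4,5,6,7,8,9,10}:369
  start at 0(o): 410
  start at 1(e): 1845
sum over floor = 2255

2255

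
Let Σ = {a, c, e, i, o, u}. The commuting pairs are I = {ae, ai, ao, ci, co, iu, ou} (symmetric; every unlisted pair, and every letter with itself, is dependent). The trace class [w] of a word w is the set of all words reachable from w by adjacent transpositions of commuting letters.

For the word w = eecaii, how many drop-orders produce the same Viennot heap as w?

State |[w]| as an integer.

#0=e has no predecessor
#1=e depends on [0:e]
#2=c depends on [1:e]
#3=a depends on [2:c]
#4=i depends on [1:e]
#5=i depends on [4:i]
sources: [0:e]
N(rest) = Σ N(rest − s) over sources s of rest; N(one piece) = 1:
  size 1 → [3]=1  [5]=1
  size 2 → [2,3]=1  [3,5]=2  [4,5]=1
  size 3 → [2,3,5]=3  [3,4,5]=3
  size 4 → [2,3,4,5]=6
  first=0(e) contributes 6

6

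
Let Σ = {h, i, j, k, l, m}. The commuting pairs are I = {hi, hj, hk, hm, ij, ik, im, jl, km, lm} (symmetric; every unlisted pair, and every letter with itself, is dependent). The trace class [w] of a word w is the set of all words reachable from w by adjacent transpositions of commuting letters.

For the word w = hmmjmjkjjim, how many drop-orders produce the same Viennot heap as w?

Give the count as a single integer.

piece 0:h — minimal
piece 1:m — minimal
piece 2:m rests on {1:m}
piece 3:j rests on {2:m}
piece 4:m rests on {3:j}
piece 5:j rests on {4:m}
piece 6:k rests on {5:j}
piece 7:j rests on {6:k}
piece 8:j rests on {7:j}
piece 9:i — minimal
piece 10:m rests on {8:j}
minimal pieces: {0:h, 1:m, 9:i}
ways to finish when only these pieces remain (= sum over removing one remaining piece with nothing left below it):
  1 left: {0}→1  {9}→1  {10}→1
  2 left: {0,9}→2  {0,10}→2  {8,10}→1  {9,10}→2
  3 left: {0,8,10}→3  {0,9,10}→6  {7,8,10}→1  {8,9,10}→3
  4 left: {0,7,8,10}→4  {0,8,9,10}→12  {6,7,8,10}→1  {7,8,9,10}→4
  5 left: {0,6,7,8,10}→5  {0,7,8,9,10}→20  {5,6,7,8,10}→1  {6,7,8,9,10}→5
  6 left: {0,5,6,7,8,10}→6  {0,6,7,8,9,10}→30  {4,5,6,7,8,10}→1  {5,6,7,8,9,10}→6
  7 left: {0,4,5,6,7,8,10}→7  {0,5,6,7,8,9,10}→42  {3,4,5,6,7,8,10}→1  {4,5,6,7,8,9,10}→7
  8 left: {0,3,4,5,6,7,8,10}→8  {0,4,5,6,7,8,9,10}→56  {2,3,4,5,6,7,8,10}→1  {3,4,5,6,7,8,9,10}→8
  9 left: {0,2,3,4,5,6,7,8,10}→9  {0,3,4,5,6,7,8,9,10}→72  {1,2,3,4,5,6,7,8,10}→1  {2,3,4,5,6,7,8,9,10}→9
  placing 0:h first → 10 extensions
  placing 1:m first → 90 extensions
  placing 9:i first → 10 extensions
total linear extensions = 110

110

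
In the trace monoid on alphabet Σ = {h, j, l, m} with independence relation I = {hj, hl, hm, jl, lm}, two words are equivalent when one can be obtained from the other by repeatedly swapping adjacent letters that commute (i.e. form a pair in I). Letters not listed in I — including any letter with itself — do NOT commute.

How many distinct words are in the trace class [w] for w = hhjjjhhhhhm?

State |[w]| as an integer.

330

#0=h has no predecessor
#1=h depends on [0:h]
#2=j has no predecessor
#3=j depends on [2:j]
#4=j depends on [3:j]
#5=h depends on [1:h]
#6=h depends on [5:h]
#7=h depends on [6:h]
#8=h depends on [7:h]
#9=h depends on [8:h]
#10=m depends on [4:j]
sources: [0:h, 2:j]
N(rest) = Σ N(rest − s) over sources s of rest; N(one piece) = 1:
  size 1 → [9]=1  [10]=1
  size 2 → [4,10]=1  [8,9]=1  [9,10]=2
  size 3 → [3,4,10]=1  [4,9,10]=3  [7,8,9]=1  [8,9,10]=3
  size 4 → [2,3,4,10]=1  [3,4,9,10]=4  [4,8,9,10]=6  [6,7,8,9]=1  [7,8,9,10]=4
  size 5 → [2,3,4,9,10]=5  [3,4,8,9,10]=10  [4,7,8,9,10]=10  [5,6,7,8,9]=1  [6,7,8,9,10]=5
  size 6 → [1,5,6,7,8,9]=1  [2,3,4,8,9,10]=15  [3,4,7,8,9,10]=20  [4,6,7,8,9,10]=15  [5,6,7,8,9,10]=6
  size 7 → [0,1,5,6,7,8,9]=1  [1,5,6,7,8,9,10]=7  [2,3,4,7,8,9,10]=35  [3,4,6,7,8,9,10]=35  [4,5,6,7,8,9,10]=21
  size 8 → [0,1,5,6,7,8,9,10]=8  [1,4,5,6,7,8,9,10]=28  [2,3,4,6,7,8,9,10]=70  [3,4,5,6,7,8,9,10]=56
  size 9 → [0,1,4,5,6,7,8,9,10]=36  [1,3,4,5,6,7,8,9,10]=84  [2,3,4,5,6,7,8,9,10]=126
  first=0(h) contributes 210
  first=2(j) contributes 120
|[w]| = 330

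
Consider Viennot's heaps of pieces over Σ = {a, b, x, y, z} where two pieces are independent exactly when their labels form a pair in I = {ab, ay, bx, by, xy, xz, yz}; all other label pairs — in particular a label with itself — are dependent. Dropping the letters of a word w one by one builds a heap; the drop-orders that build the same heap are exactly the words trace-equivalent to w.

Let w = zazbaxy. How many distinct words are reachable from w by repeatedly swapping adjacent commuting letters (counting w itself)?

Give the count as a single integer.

0(z) covers ∅
1(a) covers 0:z
2(z) covers 1:a
3(b) covers 2:z
4(a) covers 2:z
5(x) covers 4:a
6(y) covers ∅
floor of heap: 0:z, 6:y
completions by unplaced set U, small U first (add the entries for U minus each lowest piece of U):
  |U|=1: {3}:1  {5}:1  {6}:1
  |U|=2: {3,5}:2  {3,6}:2  {4,5}:1  {5,6}:2
  |U|=3: {3,4,5}:3  {3,5,6}:6  {4,5,6}:3
  |U|=4: {2,3,4,5}:3  {3,4,5,6}:12
  |U|=5: {1,2,3,4,5}:3  {2,3,4,5,6}:15
  start at 0(z): 18
  start at 6(y): 3
sum over floor = 21

21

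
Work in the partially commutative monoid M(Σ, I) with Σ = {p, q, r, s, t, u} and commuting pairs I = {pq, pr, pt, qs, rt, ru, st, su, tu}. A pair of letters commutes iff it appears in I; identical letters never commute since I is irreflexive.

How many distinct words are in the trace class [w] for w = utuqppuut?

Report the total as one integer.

0(u) covers ∅
1(t) covers ∅
2(u) covers 0:u
3(q) covers 1:t, 2:u
4(p) covers 2:u
5(p) covers 4:p
6(u) covers 3:q, 5:p
7(u) covers 6:u
8(t) covers 3:q
floor of heap: 0:u, 1:t
completions by unplaced set U, small U first (add the entries for U minus each lowest piece of U):
  |U|=1: {7}:1  {8}:1
  |U|=2: {6,7}:1  {7,8}:2
  |U|=3: {5,6,7}:1  {6,7,8}:3
  |U|=4: {3,6,7,8}:3  {4,5,6,7}:1  {5,6,7,8}:4
  |U|=5: {1,3,6,7,8}:3  {3,5,6,7,8}:7  {4,5,6,7,8}:5
  |U|=6: {1,3,5,6,7,8}:10  {3,4,5,6,7,8}:12
  |U|=7: {1,3,4,5,6,7,8}:22  {2,3,4,5,6,7,8}:12
  start at 0(u): 34
  start at 1(t): 12
sum over floor = 46

46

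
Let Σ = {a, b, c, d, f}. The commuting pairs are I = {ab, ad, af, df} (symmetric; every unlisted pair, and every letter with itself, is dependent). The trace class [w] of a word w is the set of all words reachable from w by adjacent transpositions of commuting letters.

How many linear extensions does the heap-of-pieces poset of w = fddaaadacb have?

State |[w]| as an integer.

0(f) covers ∅
1(d) covers ∅
2(d) covers 1:d
3(a) covers ∅
4(a) covers 3:a
5(a) covers 4:a
6(d) covers 2:d
7(a) covers 5:a
8(c) covers 0:f, 6:d, 7:a
9(b) covers 8:c
floor of heap: 0:f, 1:d, 3:a
completions by unplaced set U, small U first (add the entries for U minus each lowest piece of U):
  |U|=1: {9}:1
  |U|=2: {8,9}:1
  |U|=3: {0,8,9}:1  {6,8,9}:1  {7,8,9}:1
  |U|=4: {0,6,8,9}:2  {0,7,8,9}:2  {2,6,8,9}:1  {5,7,8,9}:1  {6,7,8,9}:2
  |U|=5: {0,2,6,8,9}:3  {0,5,7,8,9}:3  {0,6,7,8,9}:6  {1,2,6,8,9}:1  {2,6,7,8,9}:3  {4,5,7,8,9}:1  {5,6,7,8,9}:3
  |U|=6: {0,1,2,6,8,9}:4  {0,2,6,7,8,9}:12  {0,4,5,7,8,9}:4  {0,5,6,7,8,9}:12  {1,2,6,7,8,9}:4  {2,5,6,7,8,9}:6  {3,4,5,7,8,9}:1  {4,5,6,7,8,9}:4
  |U|=7: {0,1,2,6,7,8,9}:20  {0,2,5,6,7,8,9}:30  {0,3,4,5,7,8,9}:5  {0,4,5,6,7,8,9}:20  {1,2,5,6,7,8,9}:10  {2,4,5,6,7,8,9}:10  {3,4,5,6,7,8,9}:5
  |U|=8: {0,1,2,5,6,7,8,9}:60  {0,2,4,5,6,7,8,9}:60  {0,3,4,5,6,7,8,9}:30  {1,2,4,5,6,7,8,9}:20  {2,3,4,5,6,7,8,9}:15
  start at 0(f): 35
  start at 1(d): 105
  start at 3(a): 140
sum over floor = 280

280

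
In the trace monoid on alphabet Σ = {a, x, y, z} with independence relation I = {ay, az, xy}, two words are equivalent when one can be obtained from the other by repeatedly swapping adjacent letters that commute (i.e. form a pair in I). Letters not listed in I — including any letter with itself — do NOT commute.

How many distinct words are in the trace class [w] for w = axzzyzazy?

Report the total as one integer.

0(a) covers ∅
1(x) covers 0:a
2(z) covers 1:x
3(z) covers 2:z
4(y) covers 3:z
5(z) covers 4:y
6(a) covers 1:x
7(z) covers 5:z
8(y) covers 7:z
floor of heap: 0:a
completions by unplaced set U, small U first (add the entries for U minus each lowest piece of U):
  |U|=1: {6}:1  {8}:1
  |U|=2: {6,8}:2  {7,8}:1
  |U|=3: {5,7,8}:1  {6,7,8}:3
  |U|=4: {4,5,7,8}:1  {5,6,7,8}:4
  |U|=5: {3,4,5,7,8}:1  {4,5,6,7,8}:5
  |U|=6: {2,3,4,5,7,8}:1  {3,4,5,6,7,8}:6
  |U|=7: {2,3,4,5,6,7,8}:7
  start at 0(a): 7

7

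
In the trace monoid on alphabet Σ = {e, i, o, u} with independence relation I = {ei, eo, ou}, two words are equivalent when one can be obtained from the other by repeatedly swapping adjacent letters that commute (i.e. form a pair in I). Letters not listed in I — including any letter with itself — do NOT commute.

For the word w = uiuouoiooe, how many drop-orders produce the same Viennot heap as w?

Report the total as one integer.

28

drop 0:u onto floor
drop 1:i onto {0:u}
drop 2:u onto {1:i}
drop 3:o onto {1:i}
drop 4:u onto {2:u}
drop 5:o onto {3:o}
drop 6:i onto {4:u, 5:o}
drop 7:o onto {6:i}
drop 8:o onto {7:o}
drop 9:e onto {4:u}
ground layer = {0:u}
drop-orders for the pieces not yet dropped (sum over which currently-grounded one goes next):
  1 to go: {8} 1  {9} 1
  2 to go: {7,8} 1  {8,9} 2
  3 to go: {6,7,8} 1  {7,8,9} 3
  4 to go: {5,6,7,8} 1  {6,7,8,9} 4
  5 to go: {3,5,6,7,8} 1  {4,6,7,8,9} 4  {5,6,7,8,9} 5
  6 to go: {2,4,6,7,8,9} 4  {3,5,6,7,8,9} 6  {4,5,6,7,8,9} 9
  7 to go: {2,4,5,6,7,8,9} 13  {3,4,5,6,7,8,9} 15
  8 to go: {2,3,4,5,6,7,8,9} 28
  if 0:u drops first: 28 orders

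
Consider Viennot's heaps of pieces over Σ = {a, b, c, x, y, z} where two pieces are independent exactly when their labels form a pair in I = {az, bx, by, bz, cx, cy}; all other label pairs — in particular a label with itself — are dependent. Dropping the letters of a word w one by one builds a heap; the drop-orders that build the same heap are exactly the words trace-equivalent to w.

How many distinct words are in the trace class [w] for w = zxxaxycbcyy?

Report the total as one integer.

#0=z has no predecessor
#1=x depends on [0:z]
#2=x depends on [1:x]
#3=a depends on [2:x]
#4=x depends on [3:a]
#5=y depends on [4:x]
#6=c depends on [3:a]
#7=b depends on [6:c]
#8=c depends on [7:b]
#9=y depends on [5:y]
#10=y depends on [9:y]
sources: [0:z]
N(rest) = Σ N(rest − s) over sources s of rest; N(one piece) = 1:
  size 1 → [8]=1  [10]=1
  size 2 → [7,8]=1  [8,10]=2  [9,10]=1
  size 3 → [5,9,10]=1  [6,7,8]=1  [7,8,10]=3  [8,9,10]=3
  size 4 → [4,5,9,10]=1  [5,8,9,10]=4  [6,7,8,10]=4  [7,8,9,10]=6
  size 5 → [4,5,8,9,10]=5  [5,7,8,9,10]=10  [6,7,8,9,10]=10
  size 6 → [4,5,7,8,9,10]=15  [5,6,7,8,9,10]=20
  size 7 → [4,5,6,7,8,9,10]=35
  size 8 → [3,4,5,6,7,8,9,10]=35
  size 9 → [2,3,4,5,6,7,8,9,10]=35
  first=0(z) contributes 35

35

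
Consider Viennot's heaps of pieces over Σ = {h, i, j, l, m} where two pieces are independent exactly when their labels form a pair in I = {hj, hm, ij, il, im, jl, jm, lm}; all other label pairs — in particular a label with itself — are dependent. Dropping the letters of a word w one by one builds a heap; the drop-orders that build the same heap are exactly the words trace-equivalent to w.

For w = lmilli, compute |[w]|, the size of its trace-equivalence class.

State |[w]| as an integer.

0(l) covers ∅
1(m) covers ∅
2(i) covers ∅
3(l) covers 0:l
4(l) covers 3:l
5(i) covers 2:i
floor of heap: 0:l, 1:m, 2:i
completions by unplaced set U, small U first (add the entries for U minus each lowest piece of U):
  |U|=1: {1}:1  {4}:1  {5}:1
  |U|=2: {1,4}:2  {1,5}:2  {2,5}:1  {3,4}:1  {4,5}:2
  |U|=3: {0,3,4}:1  {1,2,5}:3  {1,3,4}:3  {1,4,5}:6  {2,4,5}:3  {3,4,5}:3
  |U|=4: {0,1,3,4}:4  {0,3,4,5}:4  {1,2,4,5}:12  {1,3,4,5}:12  {2,3,4,5}:6
  start at 0(l): 30
  start at 1(m): 10
  start at 2(i): 20
sum over floor = 60

60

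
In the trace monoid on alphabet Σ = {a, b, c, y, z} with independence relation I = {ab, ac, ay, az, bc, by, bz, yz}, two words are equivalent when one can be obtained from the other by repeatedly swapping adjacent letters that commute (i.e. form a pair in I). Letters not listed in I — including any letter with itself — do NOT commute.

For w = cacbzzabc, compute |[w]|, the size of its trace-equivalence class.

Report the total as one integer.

756

0(c) covers ∅
1(a) covers ∅
2(c) covers 0:c
3(b) covers ∅
4(z) covers 2:c
5(z) covers 4:z
6(a) covers 1:a
7(b) covers 3:b
8(c) covers 5:z
floor of heap: 0:c, 1:a, 3:b
completions by unplaced set U, small U first (add the entries for U minus each lowest piece of U):
  |U|=1: {6}:1  {7}:1  {8}:1
  |U|=2: {1,6}:1  {3,7}:1  {5,8}:1  {6,7}:2  {6,8}:2  {7,8}:2
  |U|=3: {1,6,7}:3  {1,6,8}:3  {3,6,7}:3  {3,7,8}:3  {4,5,8}:1  {5,6,8}:3  {5,7,8}:3  {6,7,8}:6
  |U|=4: {1,3,6,7}:6  {1,5,6,8}:6  {1,6,7,8}:12  {2,4,5,8}:1  {3,5,7,8}:6  {3,6,7,8}:12  {4,5,6,8}:4  {4,5,7,8}:4  {5,6,7,8}:12
  |U|=5: {0,2,4,5,8}:1  {1,3,6,7,8}:30  {1,4,5,6,8}:10  {1,5,6,7,8}:30  {2,4,5,6,8}:5  {2,4,5,7,8}:5  {3,4,5,7,8}:10  {3,5,6,7,8}:30  {4,5,6,7,8}:20
  |U|=6: {0,2,4,5,6,8}:6  {0,2,4,5,7,8}:6  {1,2,4,5,6,8}:15  {1,3,5,6,7,8}:90  {1,4,5,6,7,8}:60  {2,3,4,5,7,8}:15  {2,4,5,6,7,8}:30  {3,4,5,6,7,8}:60
  |U|=7: {0,1,2,4,5,6,8}:21  {0,2,3,4,5,7,8}:21  {0,2,4,5,6,7,8}:42  {1,2,4,5,6,7,8}:105  {1,3,4,5,6,7,8}:210  {2,3,4,5,6,7,8}:105
  start at 0(c): 420
  start at 1(a): 168
  start at 3(b): 168
sum over floor = 756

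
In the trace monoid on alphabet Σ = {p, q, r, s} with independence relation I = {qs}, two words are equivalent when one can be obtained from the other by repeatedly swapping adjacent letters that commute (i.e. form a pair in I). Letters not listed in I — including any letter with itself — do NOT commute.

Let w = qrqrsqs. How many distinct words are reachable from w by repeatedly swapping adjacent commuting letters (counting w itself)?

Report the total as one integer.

drop 0:q onto floor
drop 1:r onto {0:q}
drop 2:q onto {1:r}
drop 3:r onto {2:q}
drop 4:s onto {3:r}
drop 5:q onto {3:r}
drop 6:s onto {4:s}
ground layer = {0:q}
drop-orders for the pieces not yet dropped (sum over which currently-grounded one goes next):
  1 to go: {5} 1  {6} 1
  2 to go: {4,6} 1  {5,6} 2
  3 to go: {4,5,6} 3
  4 to go: {3,4,5,6} 3
  5 to go: {2,3,4,5,6} 3
  if 0:q drops first: 3 orders

3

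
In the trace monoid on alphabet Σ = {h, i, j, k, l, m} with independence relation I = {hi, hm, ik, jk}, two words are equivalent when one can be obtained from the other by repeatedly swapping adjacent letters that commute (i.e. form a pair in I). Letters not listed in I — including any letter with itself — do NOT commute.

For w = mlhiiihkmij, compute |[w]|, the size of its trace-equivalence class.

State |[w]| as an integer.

0(m) covers ∅
1(l) covers 0:m
2(h) covers 1:l
3(i) covers 1:l
4(i) covers 3:i
5(i) covers 4:i
6(h) covers 2:h
7(k) covers 6:h
8(m) covers 5:i, 7:k
9(i) covers 8:m
10(j) covers 9:i
floor of heap: 0:m
completions by unplaced set U, small U first (add the entries for U minus each lowest piece of U):
  |U|=1: {10}:1
  |U|=2: {9,10}:1
  |U|=3: {8,9,10}:1
  |U|=4: {5,8,9,10}:1  {7,8,9,10}:1
  |U|=5: {4,5,8,9,10}:1  {5,7,8,9,10}:2  {6,7,8,9,10}:1
  |U|=6: {2,6,7,8,9,10}:1  {3,4,5,8,9,10}:1  {4,5,7,8,9,10}:3  {5,6,7,8,9,10}:3
  |U|=7: {2,5,6,7,8,9,10}:4  {3,4,5,7,8,9,10}:4  {4,5,6,7,8,9,10}:6
  |U|=8: {2,4,5,6,7,8,9,10}:10  {3,4,5,6,7,8,9,10}:10
  |U|=9: {2,3,4,5,6,7,8,9,10}:20
  start at 0(m): 20

20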